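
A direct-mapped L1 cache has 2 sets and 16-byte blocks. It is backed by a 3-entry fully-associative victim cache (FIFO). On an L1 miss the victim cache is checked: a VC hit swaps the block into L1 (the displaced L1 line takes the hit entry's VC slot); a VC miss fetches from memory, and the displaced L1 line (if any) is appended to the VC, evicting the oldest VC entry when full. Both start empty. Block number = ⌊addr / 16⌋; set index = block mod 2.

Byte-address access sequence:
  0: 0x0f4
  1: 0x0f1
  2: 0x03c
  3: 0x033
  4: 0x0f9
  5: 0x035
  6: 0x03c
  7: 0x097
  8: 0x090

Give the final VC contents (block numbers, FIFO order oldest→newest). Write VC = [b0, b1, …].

0: 0xf4 (blk 15, set 1) → MISS  vc=[]
1: 0xf1 (blk 15, set 1) → L1-HIT  vc=[]
2: 0x3c (blk 3, set 1) → MISS  vc=[15]
3: 0x33 (blk 3, set 1) → L1-HIT  vc=[15]
4: 0xf9 (blk 15, set 1) → VC-HIT  vc=[3]
5: 0x35 (blk 3, set 1) → VC-HIT  vc=[15]
6: 0x3c (blk 3, set 1) → L1-HIT  vc=[15]
7: 0x97 (blk 9, set 1) → MISS  vc=[15, 3]
8: 0x90 (blk 9, set 1) → L1-HIT  vc=[15, 3]

VC = [15, 3]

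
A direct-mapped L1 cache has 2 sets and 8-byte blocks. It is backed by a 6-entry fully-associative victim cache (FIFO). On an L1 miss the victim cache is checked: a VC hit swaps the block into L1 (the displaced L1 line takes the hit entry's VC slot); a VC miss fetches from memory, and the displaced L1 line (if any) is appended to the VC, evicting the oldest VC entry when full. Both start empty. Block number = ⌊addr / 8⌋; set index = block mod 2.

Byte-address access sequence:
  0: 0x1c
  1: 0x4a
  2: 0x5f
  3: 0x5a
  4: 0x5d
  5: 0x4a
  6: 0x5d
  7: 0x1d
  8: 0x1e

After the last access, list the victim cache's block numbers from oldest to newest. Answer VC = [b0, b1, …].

  [0] addr=0x1c blk=3 s=1: MISS | VC []
  [1] addr=0x4a blk=9 s=1: MISS | VC [3]
  [2] addr=0x5f blk=11 s=1: MISS | VC [3, 9]
  [3] addr=0x5a blk=11 s=1: L1-HIT | VC [3, 9]
  [4] addr=0x5d blk=11 s=1: L1-HIT | VC [3, 9]
  [5] addr=0x4a blk=9 s=1: VC-HIT | VC [3, 11]
  [6] addr=0x5d blk=11 s=1: VC-HIT | VC [3, 9]
  [7] addr=0x1d blk=3 s=1: VC-HIT | VC [11, 9]
  [8] addr=0x1e blk=3 s=1: L1-HIT | VC [11, 9]

VC = [11, 9]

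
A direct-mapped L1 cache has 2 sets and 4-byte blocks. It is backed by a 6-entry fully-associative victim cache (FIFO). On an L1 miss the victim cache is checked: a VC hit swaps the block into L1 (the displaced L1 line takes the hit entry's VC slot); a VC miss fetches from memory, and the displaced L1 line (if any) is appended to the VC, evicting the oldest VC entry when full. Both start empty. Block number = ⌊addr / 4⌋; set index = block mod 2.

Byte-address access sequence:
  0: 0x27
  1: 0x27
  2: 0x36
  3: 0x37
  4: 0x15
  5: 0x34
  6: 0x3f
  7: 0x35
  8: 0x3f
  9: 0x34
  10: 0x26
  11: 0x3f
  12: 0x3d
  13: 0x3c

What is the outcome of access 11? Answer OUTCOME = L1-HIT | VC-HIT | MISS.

OUTCOME = VC-HIT

  [0] addr=0x27 blk=9 s=1: MISS | VC []
  [1] addr=0x27 blk=9 s=1: L1-HIT | VC []
  [2] addr=0x36 blk=13 s=1: MISS | VC [9]
  [3] addr=0x37 blk=13 s=1: L1-HIT | VC [9]
  [4] addr=0x15 blk=5 s=1: MISS | VC [9, 13]
  [5] addr=0x34 blk=13 s=1: VC-HIT | VC [9, 5]
  [6] addr=0x3f blk=15 s=1: MISS | VC [9, 5, 13]
  [7] addr=0x35 blk=13 s=1: VC-HIT | VC [9, 5, 15]
  [8] addr=0x3f blk=15 s=1: VC-HIT | VC [9, 5, 13]
  [9] addr=0x34 blk=13 s=1: VC-HIT | VC [9, 5, 15]
  [10] addr=0x26 blk=9 s=1: VC-HIT | VC [13, 5, 15]
  [11] addr=0x3f blk=15 s=1: VC-HIT | VC [13, 5, 9]
  [12] addr=0x3d blk=15 s=1: L1-HIT | VC [13, 5, 9]
  [13] addr=0x3c blk=15 s=1: L1-HIT | VC [13, 5, 9]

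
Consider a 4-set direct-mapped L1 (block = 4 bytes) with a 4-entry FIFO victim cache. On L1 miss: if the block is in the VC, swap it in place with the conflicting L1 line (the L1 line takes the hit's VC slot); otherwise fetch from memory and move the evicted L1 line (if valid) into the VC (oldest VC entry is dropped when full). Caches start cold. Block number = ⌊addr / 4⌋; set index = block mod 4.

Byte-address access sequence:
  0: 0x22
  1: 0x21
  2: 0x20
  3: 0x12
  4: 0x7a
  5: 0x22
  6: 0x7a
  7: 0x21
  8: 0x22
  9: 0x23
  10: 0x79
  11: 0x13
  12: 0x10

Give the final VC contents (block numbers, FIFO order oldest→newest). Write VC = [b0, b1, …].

#0 0x22→b8/s0 MISS; vc=[]
#1 0x21→b8/s0 L1-HIT; vc=[]
#2 0x20→b8/s0 L1-HIT; vc=[]
#3 0x12→b4/s0 MISS; vc=[8]
#4 0x7a→b30/s2 MISS; vc=[8]
#5 0x22→b8/s0 VC-HIT; vc=[4]
#6 0x7a→b30/s2 L1-HIT; vc=[4]
#7 0x21→b8/s0 L1-HIT; vc=[4]
#8 0x22→b8/s0 L1-HIT; vc=[4]
#9 0x23→b8/s0 L1-HIT; vc=[4]
#10 0x79→b30/s2 L1-HIT; vc=[4]
#11 0x13→b4/s0 VC-HIT; vc=[8]
#12 0x10→b4/s0 L1-HIT; vc=[8]

VC = [8]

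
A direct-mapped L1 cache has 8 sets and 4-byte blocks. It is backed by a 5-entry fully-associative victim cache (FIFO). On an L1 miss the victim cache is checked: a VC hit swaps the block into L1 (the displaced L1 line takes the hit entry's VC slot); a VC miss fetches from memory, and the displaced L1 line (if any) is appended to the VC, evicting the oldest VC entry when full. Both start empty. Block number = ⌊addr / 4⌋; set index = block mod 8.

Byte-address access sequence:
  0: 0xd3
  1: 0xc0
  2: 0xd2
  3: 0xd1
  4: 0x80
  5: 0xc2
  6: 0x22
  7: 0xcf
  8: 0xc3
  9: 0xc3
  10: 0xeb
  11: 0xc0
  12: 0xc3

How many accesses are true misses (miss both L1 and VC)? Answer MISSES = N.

  [0] addr=0xd3 blk=52 s=4: MISS | VC []
  [1] addr=0xc0 blk=48 s=0: MISS | VC []
  [2] addr=0xd2 blk=52 s=4: L1-HIT | VC []
  [3] addr=0xd1 blk=52 s=4: L1-HIT | VC []
  [4] addr=0x80 blk=32 s=0: MISS | VC [48]
  [5] addr=0xc2 blk=48 s=0: VC-HIT | VC [32]
  [6] addr=0x22 blk=8 s=0: MISS | VC [32, 48]
  [7] addr=0xcf blk=51 s=3: MISS | VC [32, 48]
  [8] addr=0xc3 blk=48 s=0: VC-HIT | VC [32, 8]
  [9] addr=0xc3 blk=48 s=0: L1-HIT | VC [32, 8]
  [10] addr=0xeb blk=58 s=2: MISS | VC [32, 8]
  [11] addr=0xc0 blk=48 s=0: L1-HIT | VC [32, 8]
  [12] addr=0xc3 blk=48 s=0: L1-HIT | VC [32, 8]

MISSES = 6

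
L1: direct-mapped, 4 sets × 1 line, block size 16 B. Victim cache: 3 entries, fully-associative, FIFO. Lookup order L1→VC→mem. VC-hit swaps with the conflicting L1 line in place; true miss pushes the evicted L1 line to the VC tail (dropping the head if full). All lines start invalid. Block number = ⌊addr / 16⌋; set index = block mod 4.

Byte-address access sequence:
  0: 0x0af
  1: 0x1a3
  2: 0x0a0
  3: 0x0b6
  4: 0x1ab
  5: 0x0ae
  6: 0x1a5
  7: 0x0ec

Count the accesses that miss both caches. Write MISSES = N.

MISSES = 4

  [0] addr=0xaf blk=10 s=2: MISS | VC []
  [1] addr=0x1a3 blk=26 s=2: MISS | VC [10]
  [2] addr=0xa0 blk=10 s=2: VC-HIT | VC [26]
  [3] addr=0xb6 blk=11 s=3: MISS | VC [26]
  [4] addr=0x1ab blk=26 s=2: VC-HIT | VC [10]
  [5] addr=0xae blk=10 s=2: VC-HIT | VC [26]
  [6] addr=0x1a5 blk=26 s=2: VC-HIT | VC [10]
  [7] addr=0xec blk=14 s=2: MISS | VC [10, 26]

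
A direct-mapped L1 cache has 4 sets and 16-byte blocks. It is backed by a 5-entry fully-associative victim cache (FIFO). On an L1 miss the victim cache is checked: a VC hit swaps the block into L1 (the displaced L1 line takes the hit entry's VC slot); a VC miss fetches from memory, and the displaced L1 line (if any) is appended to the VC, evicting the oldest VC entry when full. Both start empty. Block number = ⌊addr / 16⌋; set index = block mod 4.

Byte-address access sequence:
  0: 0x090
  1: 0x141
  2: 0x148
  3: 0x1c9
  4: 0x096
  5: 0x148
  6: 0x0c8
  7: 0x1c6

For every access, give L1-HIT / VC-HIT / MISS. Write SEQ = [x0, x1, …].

0: 0x90 (blk 9, set 1) → MISS  vc=[]
1: 0x141 (blk 20, set 0) → MISS  vc=[]
2: 0x148 (blk 20, set 0) → L1-HIT  vc=[]
3: 0x1c9 (blk 28, set 0) → MISS  vc=[20]
4: 0x96 (blk 9, set 1) → L1-HIT  vc=[20]
5: 0x148 (blk 20, set 0) → VC-HIT  vc=[28]
6: 0xc8 (blk 12, set 0) → MISS  vc=[28, 20]
7: 0x1c6 (blk 28, set 0) → VC-HIT  vc=[12, 20]

SEQ = [MISS, MISS, L1-HIT, MISS, L1-HIT, VC-HIT, MISS, VC-HIT]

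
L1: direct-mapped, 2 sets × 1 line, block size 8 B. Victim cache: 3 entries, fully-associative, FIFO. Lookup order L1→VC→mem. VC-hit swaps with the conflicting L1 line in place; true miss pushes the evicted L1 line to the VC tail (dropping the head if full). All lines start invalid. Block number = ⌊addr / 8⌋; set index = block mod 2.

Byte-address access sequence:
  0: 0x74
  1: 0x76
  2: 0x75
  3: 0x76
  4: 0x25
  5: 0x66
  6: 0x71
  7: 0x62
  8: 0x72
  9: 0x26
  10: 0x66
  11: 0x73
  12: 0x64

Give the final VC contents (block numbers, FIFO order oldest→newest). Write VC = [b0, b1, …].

VC = [4, 14]

  [0] addr=0x74 blk=14 s=0: MISS | VC []
  [1] addr=0x76 blk=14 s=0: L1-HIT | VC []
  [2] addr=0x75 blk=14 s=0: L1-HIT | VC []
  [3] addr=0x76 blk=14 s=0: L1-HIT | VC []
  [4] addr=0x25 blk=4 s=0: MISS | VC [14]
  [5] addr=0x66 blk=12 s=0: MISS | VC [14, 4]
  [6] addr=0x71 blk=14 s=0: VC-HIT | VC [12, 4]
  [7] addr=0x62 blk=12 s=0: VC-HIT | VC [14, 4]
  [8] addr=0x72 blk=14 s=0: VC-HIT | VC [12, 4]
  [9] addr=0x26 blk=4 s=0: VC-HIT | VC [12, 14]
  [10] addr=0x66 blk=12 s=0: VC-HIT | VC [4, 14]
  [11] addr=0x73 blk=14 s=0: VC-HIT | VC [4, 12]
  [12] addr=0x64 blk=12 s=0: VC-HIT | VC [4, 14]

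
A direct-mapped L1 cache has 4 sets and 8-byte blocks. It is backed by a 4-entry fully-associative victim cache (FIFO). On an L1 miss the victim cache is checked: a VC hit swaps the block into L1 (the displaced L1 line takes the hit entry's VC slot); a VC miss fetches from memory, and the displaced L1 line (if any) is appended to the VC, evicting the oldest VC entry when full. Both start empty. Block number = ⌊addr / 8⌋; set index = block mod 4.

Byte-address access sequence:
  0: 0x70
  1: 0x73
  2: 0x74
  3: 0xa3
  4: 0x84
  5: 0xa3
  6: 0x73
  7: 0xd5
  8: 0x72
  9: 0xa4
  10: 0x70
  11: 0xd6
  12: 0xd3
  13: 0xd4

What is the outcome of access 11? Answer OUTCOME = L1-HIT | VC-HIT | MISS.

OUTCOME = VC-HIT

  [0] addr=0x70 blk=14 s=2: MISS | VC []
  [1] addr=0x73 blk=14 s=2: L1-HIT | VC []
  [2] addr=0x74 blk=14 s=2: L1-HIT | VC []
  [3] addr=0xa3 blk=20 s=0: MISS | VC []
  [4] addr=0x84 blk=16 s=0: MISS | VC [20]
  [5] addr=0xa3 blk=20 s=0: VC-HIT | VC [16]
  [6] addr=0x73 blk=14 s=2: L1-HIT | VC [16]
  [7] addr=0xd5 blk=26 s=2: MISS | VC [16, 14]
  [8] addr=0x72 blk=14 s=2: VC-HIT | VC [16, 26]
  [9] addr=0xa4 blk=20 s=0: L1-HIT | VC [16, 26]
  [10] addr=0x70 blk=14 s=2: L1-HIT | VC [16, 26]
  [11] addr=0xd6 blk=26 s=2: VC-HIT | VC [16, 14]
  [12] addr=0xd3 blk=26 s=2: L1-HIT | VC [16, 14]
  [13] addr=0xd4 blk=26 s=2: L1-HIT | VC [16, 14]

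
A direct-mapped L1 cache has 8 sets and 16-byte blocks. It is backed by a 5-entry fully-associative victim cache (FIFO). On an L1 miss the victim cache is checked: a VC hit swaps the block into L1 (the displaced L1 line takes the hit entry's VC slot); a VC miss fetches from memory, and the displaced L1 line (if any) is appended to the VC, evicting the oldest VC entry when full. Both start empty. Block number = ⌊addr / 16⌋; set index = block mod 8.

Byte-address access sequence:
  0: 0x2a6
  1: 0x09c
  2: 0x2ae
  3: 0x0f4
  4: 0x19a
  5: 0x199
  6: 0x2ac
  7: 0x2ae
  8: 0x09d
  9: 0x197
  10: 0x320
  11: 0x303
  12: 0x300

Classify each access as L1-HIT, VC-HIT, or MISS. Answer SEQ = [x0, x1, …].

SEQ = [MISS, MISS, L1-HIT, MISS, MISS, L1-HIT, L1-HIT, L1-HIT, VC-HIT, VC-HIT, MISS, MISS, L1-HIT]

  [0] addr=0x2a6 blk=42 s=2: MISS | VC []
  [1] addr=0x9c blk=9 s=1: MISS | VC []
  [2] addr=0x2ae blk=42 s=2: L1-HIT | VC []
  [3] addr=0xf4 blk=15 s=7: MISS | VC []
  [4] addr=0x19a blk=25 s=1: MISS | VC [9]
  [5] addr=0x199 blk=25 s=1: L1-HIT | VC [9]
  [6] addr=0x2ac blk=42 s=2: L1-HIT | VC [9]
  [7] addr=0x2ae blk=42 s=2: L1-HIT | VC [9]
  [8] addr=0x9d blk=9 s=1: VC-HIT | VC [25]
  [9] addr=0x197 blk=25 s=1: VC-HIT | VC [9]
  [10] addr=0x320 blk=50 s=2: MISS | VC [9, 42]
  [11] addr=0x303 blk=48 s=0: MISS | VC [9, 42]
  [12] addr=0x300 blk=48 s=0: L1-HIT | VC [9, 42]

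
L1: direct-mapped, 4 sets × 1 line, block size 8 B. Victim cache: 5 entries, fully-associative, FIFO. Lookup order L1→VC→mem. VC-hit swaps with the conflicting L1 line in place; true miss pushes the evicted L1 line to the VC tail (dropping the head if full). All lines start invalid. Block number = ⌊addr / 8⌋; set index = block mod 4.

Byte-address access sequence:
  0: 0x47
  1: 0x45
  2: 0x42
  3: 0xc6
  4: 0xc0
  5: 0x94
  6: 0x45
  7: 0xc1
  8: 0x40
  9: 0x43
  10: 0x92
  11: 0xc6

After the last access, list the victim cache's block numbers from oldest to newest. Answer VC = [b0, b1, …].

VC = [8]

0: 0x47 (blk 8, set 0) → MISS  vc=[]
1: 0x45 (blk 8, set 0) → L1-HIT  vc=[]
2: 0x42 (blk 8, set 0) → L1-HIT  vc=[]
3: 0xc6 (blk 24, set 0) → MISS  vc=[8]
4: 0xc0 (blk 24, set 0) → L1-HIT  vc=[8]
5: 0x94 (blk 18, set 2) → MISS  vc=[8]
6: 0x45 (blk 8, set 0) → VC-HIT  vc=[24]
7: 0xc1 (blk 24, set 0) → VC-HIT  vc=[8]
8: 0x40 (blk 8, set 0) → VC-HIT  vc=[24]
9: 0x43 (blk 8, set 0) → L1-HIT  vc=[24]
10: 0x92 (blk 18, set 2) → L1-HIT  vc=[24]
11: 0xc6 (blk 24, set 0) → VC-HIT  vc=[8]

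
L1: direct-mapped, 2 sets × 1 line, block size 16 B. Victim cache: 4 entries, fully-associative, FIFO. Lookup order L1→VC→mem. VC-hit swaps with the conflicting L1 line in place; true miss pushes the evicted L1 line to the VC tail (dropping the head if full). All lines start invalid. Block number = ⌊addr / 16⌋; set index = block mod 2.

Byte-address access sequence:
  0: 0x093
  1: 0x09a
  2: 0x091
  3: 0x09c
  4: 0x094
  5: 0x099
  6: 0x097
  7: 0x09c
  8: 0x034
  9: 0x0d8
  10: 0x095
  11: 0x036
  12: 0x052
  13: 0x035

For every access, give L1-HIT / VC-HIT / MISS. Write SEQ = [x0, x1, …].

  [0] addr=0x93 blk=9 s=1: MISS | VC []
  [1] addr=0x9a blk=9 s=1: L1-HIT | VC []
  [2] addr=0x91 blk=9 s=1: L1-HIT | VC []
  [3] addr=0x9c blk=9 s=1: L1-HIT | VC []
  [4] addr=0x94 blk=9 s=1: L1-HIT | VC []
  [5] addr=0x99 blk=9 s=1: L1-HIT | VC []
  [6] addr=0x97 blk=9 s=1: L1-HIT | VC []
  [7] addr=0x9c blk=9 s=1: L1-HIT | VC []
  [8] addr=0x34 blk=3 s=1: MISS | VC [9]
  [9] addr=0xd8 blk=13 s=1: MISS | VC [9, 3]
  [10] addr=0x95 blk=9 s=1: VC-HIT | VC [13, 3]
  [11] addr=0x36 blk=3 s=1: VC-HIT | VC [13, 9]
  [12] addr=0x52 blk=5 s=1: MISS | VC [13, 9, 3]
  [13] addr=0x35 blk=3 s=1: VC-HIT | VC [13, 9, 5]

SEQ = [MISS, L1-HIT, L1-HIT, L1-HIT, L1-HIT, L1-HIT, L1-HIT, L1-HIT, MISS, MISS, VC-HIT, VC-HIT, MISS, VC-HIT]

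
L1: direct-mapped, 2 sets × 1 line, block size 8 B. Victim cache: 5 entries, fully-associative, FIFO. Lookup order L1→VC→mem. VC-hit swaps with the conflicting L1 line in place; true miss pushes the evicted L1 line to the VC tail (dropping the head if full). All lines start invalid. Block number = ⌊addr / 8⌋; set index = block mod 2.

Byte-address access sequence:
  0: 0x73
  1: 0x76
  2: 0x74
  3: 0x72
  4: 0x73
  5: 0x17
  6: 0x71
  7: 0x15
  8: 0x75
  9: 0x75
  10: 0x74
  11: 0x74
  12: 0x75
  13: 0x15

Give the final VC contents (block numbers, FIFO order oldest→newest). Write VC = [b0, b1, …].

  [0] addr=0x73 blk=14 s=0: MISS | VC []
  [1] addr=0x76 blk=14 s=0: L1-HIT | VC []
  [2] addr=0x74 blk=14 s=0: L1-HIT | VC []
  [3] addr=0x72 blk=14 s=0: L1-HIT | VC []
  [4] addr=0x73 blk=14 s=0: L1-HIT | VC []
  [5] addr=0x17 blk=2 s=0: MISS | VC [14]
  [6] addr=0x71 blk=14 s=0: VC-HIT | VC [2]
  [7] addr=0x15 blk=2 s=0: VC-HIT | VC [14]
  [8] addr=0x75 blk=14 s=0: VC-HIT | VC [2]
  [9] addr=0x75 blk=14 s=0: L1-HIT | VC [2]
  [10] addr=0x74 blk=14 s=0: L1-HIT | VC [2]
  [11] addr=0x74 blk=14 s=0: L1-HIT | VC [2]
  [12] addr=0x75 blk=14 s=0: L1-HIT | VC [2]
  [13] addr=0x15 blk=2 s=0: VC-HIT | VC [14]

VC = [14]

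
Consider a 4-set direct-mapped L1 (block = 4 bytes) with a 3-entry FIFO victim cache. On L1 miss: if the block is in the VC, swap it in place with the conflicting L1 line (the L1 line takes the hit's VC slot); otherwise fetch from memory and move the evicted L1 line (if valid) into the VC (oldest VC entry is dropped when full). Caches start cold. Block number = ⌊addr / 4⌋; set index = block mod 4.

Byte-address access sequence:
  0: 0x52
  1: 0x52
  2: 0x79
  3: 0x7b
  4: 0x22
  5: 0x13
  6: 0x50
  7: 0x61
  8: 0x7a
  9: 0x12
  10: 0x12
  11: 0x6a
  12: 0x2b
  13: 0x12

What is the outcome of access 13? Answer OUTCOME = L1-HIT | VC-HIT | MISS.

#0 0x52→b20/s0 MISS; vc=[]
#1 0x52→b20/s0 L1-HIT; vc=[]
#2 0x79→b30/s2 MISS; vc=[]
#3 0x7b→b30/s2 L1-HIT; vc=[]
#4 0x22→b8/s0 MISS; vc=[20]
#5 0x13→b4/s0 MISS; vc=[20,8]
#6 0x50→b20/s0 VC-HIT; vc=[4,8]
#7 0x61→b24/s0 MISS; vc=[4,8,20]
#8 0x7a→b30/s2 L1-HIT; vc=[4,8,20]
#9 0x12→b4/s0 VC-HIT; vc=[24,8,20]
#10 0x12→b4/s0 L1-HIT; vc=[24,8,20]
#11 0x6a→b26/s2 MISS; vc=[8,20,30]
#12 0x2b→b10/s2 MISS; vc=[20,30,26]
#13 0x12→b4/s0 L1-HIT; vc=[20,30,26]

OUTCOME = L1-HIT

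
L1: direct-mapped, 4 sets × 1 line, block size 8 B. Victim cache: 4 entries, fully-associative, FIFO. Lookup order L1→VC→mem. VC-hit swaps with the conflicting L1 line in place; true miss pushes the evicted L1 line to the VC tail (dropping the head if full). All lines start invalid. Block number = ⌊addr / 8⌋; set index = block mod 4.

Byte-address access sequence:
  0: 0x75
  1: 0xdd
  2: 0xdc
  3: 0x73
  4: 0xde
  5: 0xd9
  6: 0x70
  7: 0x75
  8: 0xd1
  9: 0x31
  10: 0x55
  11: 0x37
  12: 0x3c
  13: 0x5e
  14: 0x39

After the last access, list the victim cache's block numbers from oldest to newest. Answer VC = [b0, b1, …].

VC = [26, 10, 27, 11]

#0 0x75→b14/s2 MISS; vc=[]
#1 0xdd→b27/s3 MISS; vc=[]
#2 0xdc→b27/s3 L1-HIT; vc=[]
#3 0x73→b14/s2 L1-HIT; vc=[]
#4 0xde→b27/s3 L1-HIT; vc=[]
#5 0xd9→b27/s3 L1-HIT; vc=[]
#6 0x70→b14/s2 L1-HIT; vc=[]
#7 0x75→b14/s2 L1-HIT; vc=[]
#8 0xd1→b26/s2 MISS; vc=[14]
#9 0x31→b6/s2 MISS; vc=[14,26]
#10 0x55→b10/s2 MISS; vc=[14,26,6]
#11 0x37→b6/s2 VC-HIT; vc=[14,26,10]
#12 0x3c→b7/s3 MISS; vc=[14,26,10,27]
#13 0x5e→b11/s3 MISS; vc=[26,10,27,7]
#14 0x39→b7/s3 VC-HIT; vc=[26,10,27,11]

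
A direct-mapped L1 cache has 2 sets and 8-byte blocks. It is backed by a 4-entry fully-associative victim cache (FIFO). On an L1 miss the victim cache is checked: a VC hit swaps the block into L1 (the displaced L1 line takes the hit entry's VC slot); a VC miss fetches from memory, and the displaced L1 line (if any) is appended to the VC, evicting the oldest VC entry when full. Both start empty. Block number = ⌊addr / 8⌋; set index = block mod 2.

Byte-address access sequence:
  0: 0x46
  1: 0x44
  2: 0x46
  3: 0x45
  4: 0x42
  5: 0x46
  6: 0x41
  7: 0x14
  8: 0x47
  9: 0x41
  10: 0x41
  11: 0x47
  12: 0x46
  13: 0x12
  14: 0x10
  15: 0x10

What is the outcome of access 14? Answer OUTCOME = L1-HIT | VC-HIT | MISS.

0: 0x46 (blk 8, set 0) → MISS  vc=[]
1: 0x44 (blk 8, set 0) → L1-HIT  vc=[]
2: 0x46 (blk 8, set 0) → L1-HIT  vc=[]
3: 0x45 (blk 8, set 0) → L1-HIT  vc=[]
4: 0x42 (blk 8, set 0) → L1-HIT  vc=[]
5: 0x46 (blk 8, set 0) → L1-HIT  vc=[]
6: 0x41 (blk 8, set 0) → L1-HIT  vc=[]
7: 0x14 (blk 2, set 0) → MISS  vc=[8]
8: 0x47 (blk 8, set 0) → VC-HIT  vc=[2]
9: 0x41 (blk 8, set 0) → L1-HIT  vc=[2]
10: 0x41 (blk 8, set 0) → L1-HIT  vc=[2]
11: 0x47 (blk 8, set 0) → L1-HIT  vc=[2]
12: 0x46 (blk 8, set 0) → L1-HIT  vc=[2]
13: 0x12 (blk 2, set 0) → VC-HIT  vc=[8]
14: 0x10 (blk 2, set 0) → L1-HIT  vc=[8]
15: 0x10 (blk 2, set 0) → L1-HIT  vc=[8]

OUTCOME = L1-HIT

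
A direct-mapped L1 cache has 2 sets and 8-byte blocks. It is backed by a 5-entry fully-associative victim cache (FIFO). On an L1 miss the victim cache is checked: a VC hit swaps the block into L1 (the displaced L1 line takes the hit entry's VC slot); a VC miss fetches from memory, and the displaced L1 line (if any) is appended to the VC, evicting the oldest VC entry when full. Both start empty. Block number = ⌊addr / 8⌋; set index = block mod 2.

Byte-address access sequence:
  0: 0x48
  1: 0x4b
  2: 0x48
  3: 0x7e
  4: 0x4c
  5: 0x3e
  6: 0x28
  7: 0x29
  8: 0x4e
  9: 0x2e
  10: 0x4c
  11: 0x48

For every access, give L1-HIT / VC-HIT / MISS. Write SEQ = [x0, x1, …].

SEQ = [MISS, L1-HIT, L1-HIT, MISS, VC-HIT, MISS, MISS, L1-HIT, VC-HIT, VC-HIT, VC-HIT, L1-HIT]

  [0] addr=0x48 blk=9 s=1: MISS | VC []
  [1] addr=0x4b blk=9 s=1: L1-HIT | VC []
  [2] addr=0x48 blk=9 s=1: L1-HIT | VC []
  [3] addr=0x7e blk=15 s=1: MISS | VC [9]
  [4] addr=0x4c blk=9 s=1: VC-HIT | VC [15]
  [5] addr=0x3e blk=7 s=1: MISS | VC [15, 9]
  [6] addr=0x28 blk=5 s=1: MISS | VC [15, 9, 7]
  [7] addr=0x29 blk=5 s=1: L1-HIT | VC [15, 9, 7]
  [8] addr=0x4e blk=9 s=1: VC-HIT | VC [15, 5, 7]
  [9] addr=0x2e blk=5 s=1: VC-HIT | VC [15, 9, 7]
  [10] addr=0x4c blk=9 s=1: VC-HIT | VC [15, 5, 7]
  [11] addr=0x48 blk=9 s=1: L1-HIT | VC [15, 5, 7]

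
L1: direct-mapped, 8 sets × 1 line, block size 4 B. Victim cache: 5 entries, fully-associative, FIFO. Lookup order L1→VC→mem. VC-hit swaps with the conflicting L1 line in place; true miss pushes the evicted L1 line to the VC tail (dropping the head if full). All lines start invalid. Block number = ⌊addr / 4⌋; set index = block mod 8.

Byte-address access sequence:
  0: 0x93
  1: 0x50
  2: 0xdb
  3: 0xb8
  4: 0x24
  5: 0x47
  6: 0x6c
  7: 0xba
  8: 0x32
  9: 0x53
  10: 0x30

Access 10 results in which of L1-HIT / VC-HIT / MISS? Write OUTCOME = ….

OUTCOME = VC-HIT

#0 0x93→b36/s4 MISS; vc=[]
#1 0x50→b20/s4 MISS; vc=[36]
#2 0xdb→b54/s6 MISS; vc=[36]
#3 0xb8→b46/s6 MISS; vc=[36,54]
#4 0x24→b9/s1 MISS; vc=[36,54]
#5 0x47→b17/s1 MISS; vc=[36,54,9]
#6 0x6c→b27/s3 MISS; vc=[36,54,9]
#7 0xba→b46/s6 L1-HIT; vc=[36,54,9]
#8 0x32→b12/s4 MISS; vc=[36,54,9,20]
#9 0x53→b20/s4 VC-HIT; vc=[36,54,9,12]
#10 0x30→b12/s4 VC-HIT; vc=[36,54,9,20]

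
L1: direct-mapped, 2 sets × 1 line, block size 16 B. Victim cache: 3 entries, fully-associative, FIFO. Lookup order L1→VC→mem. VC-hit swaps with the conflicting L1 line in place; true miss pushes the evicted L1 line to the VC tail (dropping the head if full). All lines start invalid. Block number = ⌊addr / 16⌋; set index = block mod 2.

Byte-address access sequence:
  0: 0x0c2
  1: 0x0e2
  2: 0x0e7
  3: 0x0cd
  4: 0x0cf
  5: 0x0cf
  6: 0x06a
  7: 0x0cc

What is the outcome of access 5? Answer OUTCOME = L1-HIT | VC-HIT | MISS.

#0 0xc2→b12/s0 MISS; vc=[]
#1 0xe2→b14/s0 MISS; vc=[12]
#2 0xe7→b14/s0 L1-HIT; vc=[12]
#3 0xcd→b12/s0 VC-HIT; vc=[14]
#4 0xcf→b12/s0 L1-HIT; vc=[14]
#5 0xcf→b12/s0 L1-HIT; vc=[14]
#6 0x6a→b6/s0 MISS; vc=[14,12]
#7 0xcc→b12/s0 VC-HIT; vc=[14,6]

OUTCOME = L1-HIT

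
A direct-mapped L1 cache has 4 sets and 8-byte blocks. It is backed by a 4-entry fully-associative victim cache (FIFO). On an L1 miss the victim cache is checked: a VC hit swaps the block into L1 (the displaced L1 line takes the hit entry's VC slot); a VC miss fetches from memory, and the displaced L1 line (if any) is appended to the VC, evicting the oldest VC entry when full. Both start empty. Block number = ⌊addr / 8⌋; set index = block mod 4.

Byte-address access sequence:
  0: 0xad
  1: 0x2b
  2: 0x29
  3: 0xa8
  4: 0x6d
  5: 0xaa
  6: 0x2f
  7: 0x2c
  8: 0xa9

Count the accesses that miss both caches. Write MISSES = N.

0: 0xad (blk 21, set 1) → MISS  vc=[]
1: 0x2b (blk 5, set 1) → MISS  vc=[21]
2: 0x29 (blk 5, set 1) → L1-HIT  vc=[21]
3: 0xa8 (blk 21, set 1) → VC-HIT  vc=[5]
4: 0x6d (blk 13, set 1) → MISS  vc=[5, 21]
5: 0xaa (blk 21, set 1) → VC-HIT  vc=[5, 13]
6: 0x2f (blk 5, set 1) → VC-HIT  vc=[21, 13]
7: 0x2c (blk 5, set 1) → L1-HIT  vc=[21, 13]
8: 0xa9 (blk 21, set 1) → VC-HIT  vc=[5, 13]

MISSES = 3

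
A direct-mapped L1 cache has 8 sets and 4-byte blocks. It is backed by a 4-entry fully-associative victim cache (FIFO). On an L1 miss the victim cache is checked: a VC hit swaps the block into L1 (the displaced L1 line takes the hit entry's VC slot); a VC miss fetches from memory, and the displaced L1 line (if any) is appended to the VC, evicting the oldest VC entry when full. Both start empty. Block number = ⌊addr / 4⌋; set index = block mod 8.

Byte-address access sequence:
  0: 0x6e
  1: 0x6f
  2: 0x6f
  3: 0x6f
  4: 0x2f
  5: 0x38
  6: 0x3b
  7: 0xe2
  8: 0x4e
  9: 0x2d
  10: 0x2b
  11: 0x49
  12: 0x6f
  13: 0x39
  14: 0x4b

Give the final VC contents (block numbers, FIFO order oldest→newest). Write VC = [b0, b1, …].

VC = [11, 19, 10]

#0 0x6e→b27/s3 MISS; vc=[]
#1 0x6f→b27/s3 L1-HIT; vc=[]
#2 0x6f→b27/s3 L1-HIT; vc=[]
#3 0x6f→b27/s3 L1-HIT; vc=[]
#4 0x2f→b11/s3 MISS; vc=[27]
#5 0x38→b14/s6 MISS; vc=[27]
#6 0x3b→b14/s6 L1-HIT; vc=[27]
#7 0xe2→b56/s0 MISS; vc=[27]
#8 0x4e→b19/s3 MISS; vc=[27,11]
#9 0x2d→b11/s3 VC-HIT; vc=[27,19]
#10 0x2b→b10/s2 MISS; vc=[27,19]
#11 0x49→b18/s2 MISS; vc=[27,19,10]
#12 0x6f→b27/s3 VC-HIT; vc=[11,19,10]
#13 0x39→b14/s6 L1-HIT; vc=[11,19,10]
#14 0x4b→b18/s2 L1-HIT; vc=[11,19,10]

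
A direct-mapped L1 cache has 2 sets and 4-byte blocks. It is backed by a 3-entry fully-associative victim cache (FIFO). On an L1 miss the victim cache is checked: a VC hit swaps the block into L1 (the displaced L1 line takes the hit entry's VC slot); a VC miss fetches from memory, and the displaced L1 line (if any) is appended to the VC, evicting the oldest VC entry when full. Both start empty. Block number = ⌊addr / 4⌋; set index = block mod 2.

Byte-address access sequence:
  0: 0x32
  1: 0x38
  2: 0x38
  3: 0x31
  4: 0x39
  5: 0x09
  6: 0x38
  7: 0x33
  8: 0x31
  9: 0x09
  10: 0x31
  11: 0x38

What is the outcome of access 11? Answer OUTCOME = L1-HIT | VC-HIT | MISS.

  [0] addr=0x32 blk=12 s=0: MISS | VC []
  [1] addr=0x38 blk=14 s=0: MISS | VC [12]
  [2] addr=0x38 blk=14 s=0: L1-HIT | VC [12]
  [3] addr=0x31 blk=12 s=0: VC-HIT | VC [14]
  [4] addr=0x39 blk=14 s=0: VC-HIT | VC [12]
  [5] addr=0x9 blk=2 s=0: MISS | VC [12, 14]
  [6] addr=0x38 blk=14 s=0: VC-HIT | VC [12, 2]
  [7] addr=0x33 blk=12 s=0: VC-HIT | VC [14, 2]
  [8] addr=0x31 blk=12 s=0: L1-HIT | VC [14, 2]
  [9] addr=0x9 blk=2 s=0: VC-HIT | VC [14, 12]
  [10] addr=0x31 blk=12 s=0: VC-HIT | VC [14, 2]
  [11] addr=0x38 blk=14 s=0: VC-HIT | VC [12, 2]

OUTCOME = VC-HIT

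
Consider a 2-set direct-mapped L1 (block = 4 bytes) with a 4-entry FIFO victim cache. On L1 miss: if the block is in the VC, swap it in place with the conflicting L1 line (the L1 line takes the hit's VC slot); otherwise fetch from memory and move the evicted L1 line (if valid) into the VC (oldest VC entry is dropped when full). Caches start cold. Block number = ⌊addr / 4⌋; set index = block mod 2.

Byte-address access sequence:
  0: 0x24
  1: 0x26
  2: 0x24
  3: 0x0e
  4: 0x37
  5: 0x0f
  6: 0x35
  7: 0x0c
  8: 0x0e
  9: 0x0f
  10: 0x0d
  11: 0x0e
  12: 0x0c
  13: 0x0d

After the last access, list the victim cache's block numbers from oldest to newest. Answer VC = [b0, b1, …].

VC = [9, 13]

  [0] addr=0x24 blk=9 s=1: MISS | VC []
  [1] addr=0x26 blk=9 s=1: L1-HIT | VC []
  [2] addr=0x24 blk=9 s=1: L1-HIT | VC []
  [3] addr=0xe blk=3 s=1: MISS | VC [9]
  [4] addr=0x37 blk=13 s=1: MISS | VC [9, 3]
  [5] addr=0xf blk=3 s=1: VC-HIT | VC [9, 13]
  [6] addr=0x35 blk=13 s=1: VC-HIT | VC [9, 3]
  [7] addr=0xc blk=3 s=1: VC-HIT | VC [9, 13]
  [8] addr=0xe blk=3 s=1: L1-HIT | VC [9, 13]
  [9] addr=0xf blk=3 s=1: L1-HIT | VC [9, 13]
  [10] addr=0xd blk=3 s=1: L1-HIT | VC [9, 13]
  [11] addr=0xe blk=3 s=1: L1-HIT | VC [9, 13]
  [12] addr=0xc blk=3 s=1: L1-HIT | VC [9, 13]
  [13] addr=0xd blk=3 s=1: L1-HIT | VC [9, 13]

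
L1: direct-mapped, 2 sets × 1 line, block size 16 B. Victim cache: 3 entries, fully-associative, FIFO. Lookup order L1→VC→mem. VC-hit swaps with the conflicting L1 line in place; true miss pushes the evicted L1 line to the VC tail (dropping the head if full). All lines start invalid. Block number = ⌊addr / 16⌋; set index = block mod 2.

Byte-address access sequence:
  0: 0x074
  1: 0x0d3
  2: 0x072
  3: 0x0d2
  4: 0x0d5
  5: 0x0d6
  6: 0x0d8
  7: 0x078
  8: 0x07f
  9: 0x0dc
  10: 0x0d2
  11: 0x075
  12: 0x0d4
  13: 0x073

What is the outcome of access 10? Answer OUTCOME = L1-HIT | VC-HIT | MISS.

#0 0x74→b7/s1 MISS; vc=[]
#1 0xd3→b13/s1 MISS; vc=[7]
#2 0x72→b7/s1 VC-HIT; vc=[13]
#3 0xd2→b13/s1 VC-HIT; vc=[7]
#4 0xd5→b13/s1 L1-HIT; vc=[7]
#5 0xd6→b13/s1 L1-HIT; vc=[7]
#6 0xd8→b13/s1 L1-HIT; vc=[7]
#7 0x78→b7/s1 VC-HIT; vc=[13]
#8 0x7f→b7/s1 L1-HIT; vc=[13]
#9 0xdc→b13/s1 VC-HIT; vc=[7]
#10 0xd2→b13/s1 L1-HIT; vc=[7]
#11 0x75→b7/s1 VC-HIT; vc=[13]
#12 0xd4→b13/s1 VC-HIT; vc=[7]
#13 0x73→b7/s1 VC-HIT; vc=[13]

OUTCOME = L1-HIT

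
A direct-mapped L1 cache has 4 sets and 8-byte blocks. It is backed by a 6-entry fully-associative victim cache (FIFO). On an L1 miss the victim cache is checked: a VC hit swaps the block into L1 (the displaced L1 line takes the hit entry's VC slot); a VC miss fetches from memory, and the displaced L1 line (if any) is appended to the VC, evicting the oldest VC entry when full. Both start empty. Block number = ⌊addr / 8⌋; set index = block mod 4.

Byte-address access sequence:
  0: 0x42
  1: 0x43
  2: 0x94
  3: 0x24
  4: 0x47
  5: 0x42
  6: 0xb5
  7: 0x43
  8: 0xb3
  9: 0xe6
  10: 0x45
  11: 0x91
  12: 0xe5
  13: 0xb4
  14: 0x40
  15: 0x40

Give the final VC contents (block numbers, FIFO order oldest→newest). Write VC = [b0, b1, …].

VC = [4, 18, 28]

#0 0x42→b8/s0 MISS; vc=[]
#1 0x43→b8/s0 L1-HIT; vc=[]
#2 0x94→b18/s2 MISS; vc=[]
#3 0x24→b4/s0 MISS; vc=[8]
#4 0x47→b8/s0 VC-HIT; vc=[4]
#5 0x42→b8/s0 L1-HIT; vc=[4]
#6 0xb5→b22/s2 MISS; vc=[4,18]
#7 0x43→b8/s0 L1-HIT; vc=[4,18]
#8 0xb3→b22/s2 L1-HIT; vc=[4,18]
#9 0xe6→b28/s0 MISS; vc=[4,18,8]
#10 0x45→b8/s0 VC-HIT; vc=[4,18,28]
#11 0x91→b18/s2 VC-HIT; vc=[4,22,28]
#12 0xe5→b28/s0 VC-HIT; vc=[4,22,8]
#13 0xb4→b22/s2 VC-HIT; vc=[4,18,8]
#14 0x40→b8/s0 VC-HIT; vc=[4,18,28]
#15 0x40→b8/s0 L1-HIT; vc=[4,18,28]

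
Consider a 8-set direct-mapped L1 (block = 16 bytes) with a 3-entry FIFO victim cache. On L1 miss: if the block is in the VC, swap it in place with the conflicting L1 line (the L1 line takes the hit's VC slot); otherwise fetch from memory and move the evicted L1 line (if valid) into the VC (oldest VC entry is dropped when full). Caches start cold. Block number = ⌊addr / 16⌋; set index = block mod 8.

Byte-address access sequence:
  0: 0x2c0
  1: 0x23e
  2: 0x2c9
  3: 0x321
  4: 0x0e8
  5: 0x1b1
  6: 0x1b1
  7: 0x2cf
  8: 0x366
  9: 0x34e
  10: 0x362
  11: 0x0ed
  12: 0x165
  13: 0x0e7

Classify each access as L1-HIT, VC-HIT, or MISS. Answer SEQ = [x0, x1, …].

#0 0x2c0→b44/s4 MISS; vc=[]
#1 0x23e→b35/s3 MISS; vc=[]
#2 0x2c9→b44/s4 L1-HIT; vc=[]
#3 0x321→b50/s2 MISS; vc=[]
#4 0xe8→b14/s6 MISS; vc=[]
#5 0x1b1→b27/s3 MISS; vc=[35]
#6 0x1b1→b27/s3 L1-HIT; vc=[35]
#7 0x2cf→b44/s4 L1-HIT; vc=[35]
#8 0x366→b54/s6 MISS; vc=[35,14]
#9 0x34e→b52/s4 MISS; vc=[35,14,44]
#10 0x362→b54/s6 L1-HIT; vc=[35,14,44]
#11 0xed→b14/s6 VC-HIT; vc=[35,54,44]
#12 0x165→b22/s6 MISS; vc=[54,44,14]
#13 0xe7→b14/s6 VC-HIT; vc=[54,44,22]

SEQ = [MISS, MISS, L1-HIT, MISS, MISS, MISS, L1-HIT, L1-HIT, MISS, MISS, L1-HIT, VC-HIT, MISS, VC-HIT]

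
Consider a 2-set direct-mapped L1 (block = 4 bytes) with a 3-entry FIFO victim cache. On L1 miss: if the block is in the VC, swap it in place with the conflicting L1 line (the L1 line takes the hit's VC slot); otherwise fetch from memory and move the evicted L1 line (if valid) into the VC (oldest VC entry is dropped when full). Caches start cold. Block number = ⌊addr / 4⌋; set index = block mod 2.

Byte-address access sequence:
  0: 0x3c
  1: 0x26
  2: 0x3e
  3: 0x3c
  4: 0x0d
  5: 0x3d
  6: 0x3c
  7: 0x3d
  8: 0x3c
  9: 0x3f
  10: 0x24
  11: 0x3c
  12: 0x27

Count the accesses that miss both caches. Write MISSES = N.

0: 0x3c (blk 15, set 1) → MISS  vc=[]
1: 0x26 (blk 9, set 1) → MISS  vc=[15]
2: 0x3e (blk 15, set 1) → VC-HIT  vc=[9]
3: 0x3c (blk 15, set 1) → L1-HIT  vc=[9]
4: 0xd (blk 3, set 1) → MISS  vc=[9, 15]
5: 0x3d (blk 15, set 1) → VC-HIT  vc=[9, 3]
6: 0x3c (blk 15, set 1) → L1-HIT  vc=[9, 3]
7: 0x3d (blk 15, set 1) → L1-HIT  vc=[9, 3]
8: 0x3c (blk 15, set 1) → L1-HIT  vc=[9, 3]
9: 0x3f (blk 15, set 1) → L1-HIT  vc=[9, 3]
10: 0x24 (blk 9, set 1) → VC-HIT  vc=[15, 3]
11: 0x3c (blk 15, set 1) → VC-HIT  vc=[9, 3]
12: 0x27 (blk 9, set 1) → VC-HIT  vc=[15, 3]

MISSES = 3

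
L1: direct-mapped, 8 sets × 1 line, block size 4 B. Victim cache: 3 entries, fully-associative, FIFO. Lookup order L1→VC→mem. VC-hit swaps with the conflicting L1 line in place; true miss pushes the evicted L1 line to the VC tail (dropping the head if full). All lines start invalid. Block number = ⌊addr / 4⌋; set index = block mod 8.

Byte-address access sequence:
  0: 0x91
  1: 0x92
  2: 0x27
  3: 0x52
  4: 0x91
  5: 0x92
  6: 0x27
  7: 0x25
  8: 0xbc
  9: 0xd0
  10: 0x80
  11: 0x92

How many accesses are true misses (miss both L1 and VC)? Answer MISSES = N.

0: 0x91 (blk 36, set 4) → MISS  vc=[]
1: 0x92 (blk 36, set 4) → L1-HIT  vc=[]
2: 0x27 (blk 9, set 1) → MISS  vc=[]
3: 0x52 (blk 20, set 4) → MISS  vc=[36]
4: 0x91 (blk 36, set 4) → VC-HIT  vc=[20]
5: 0x92 (blk 36, set 4) → L1-HIT  vc=[20]
6: 0x27 (blk 9, set 1) → L1-HIT  vc=[20]
7: 0x25 (blk 9, set 1) → L1-HIT  vc=[20]
8: 0xbc (blk 47, set 7) → MISS  vc=[20]
9: 0xd0 (blk 52, set 4) → MISS  vc=[20, 36]
10: 0x80 (blk 32, set 0) → MISS  vc=[20, 36]
11: 0x92 (blk 36, set 4) → VC-HIT  vc=[20, 52]

MISSES = 6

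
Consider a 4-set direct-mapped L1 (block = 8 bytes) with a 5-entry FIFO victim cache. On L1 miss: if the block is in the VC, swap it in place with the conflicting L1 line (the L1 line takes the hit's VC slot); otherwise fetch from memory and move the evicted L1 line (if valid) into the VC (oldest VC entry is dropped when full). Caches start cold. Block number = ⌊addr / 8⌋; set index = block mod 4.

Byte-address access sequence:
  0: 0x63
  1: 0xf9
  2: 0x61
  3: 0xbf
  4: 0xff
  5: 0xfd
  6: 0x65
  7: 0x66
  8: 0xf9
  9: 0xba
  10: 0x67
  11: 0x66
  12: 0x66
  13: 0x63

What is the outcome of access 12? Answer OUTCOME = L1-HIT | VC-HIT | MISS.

0: 0x63 (blk 12, set 0) → MISS  vc=[]
1: 0xf9 (blk 31, set 3) → MISS  vc=[]
2: 0x61 (blk 12, set 0) → L1-HIT  vc=[]
3: 0xbf (blk 23, set 3) → MISS  vc=[31]
4: 0xff (blk 31, set 3) → VC-HIT  vc=[23]
5: 0xfd (blk 31, set 3) → L1-HIT  vc=[23]
6: 0x65 (blk 12, set 0) → L1-HIT  vc=[23]
7: 0x66 (blk 12, set 0) → L1-HIT  vc=[23]
8: 0xf9 (blk 31, set 3) → L1-HIT  vc=[23]
9: 0xba (blk 23, set 3) → VC-HIT  vc=[31]
10: 0x67 (blk 12, set 0) → L1-HIT  vc=[31]
11: 0x66 (blk 12, set 0) → L1-HIT  vc=[31]
12: 0x66 (blk 12, set 0) → L1-HIT  vc=[31]
13: 0x63 (blk 12, set 0) → L1-HIT  vc=[31]

OUTCOME = L1-HIT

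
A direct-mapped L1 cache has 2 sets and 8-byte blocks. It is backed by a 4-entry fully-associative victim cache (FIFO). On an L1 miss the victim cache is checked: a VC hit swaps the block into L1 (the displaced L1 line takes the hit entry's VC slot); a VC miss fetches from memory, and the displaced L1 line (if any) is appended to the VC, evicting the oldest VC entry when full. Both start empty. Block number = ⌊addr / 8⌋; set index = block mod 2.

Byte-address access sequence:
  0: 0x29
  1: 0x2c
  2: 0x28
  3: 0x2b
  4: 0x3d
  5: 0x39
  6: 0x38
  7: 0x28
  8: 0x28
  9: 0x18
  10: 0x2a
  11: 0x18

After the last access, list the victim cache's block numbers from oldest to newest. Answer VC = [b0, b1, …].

VC = [7, 5]

  [0] addr=0x29 blk=5 s=1: MISS | VC []
  [1] addr=0x2c blk=5 s=1: L1-HIT | VC []
  [2] addr=0x28 blk=5 s=1: L1-HIT | VC []
  [3] addr=0x2b blk=5 s=1: L1-HIT | VC []
  [4] addr=0x3d blk=7 s=1: MISS | VC [5]
  [5] addr=0x39 blk=7 s=1: L1-HIT | VC [5]
  [6] addr=0x38 blk=7 s=1: L1-HIT | VC [5]
  [7] addr=0x28 blk=5 s=1: VC-HIT | VC [7]
  [8] addr=0x28 blk=5 s=1: L1-HIT | VC [7]
  [9] addr=0x18 blk=3 s=1: MISS | VC [7, 5]
  [10] addr=0x2a blk=5 s=1: VC-HIT | VC [7, 3]
  [11] addr=0x18 blk=3 s=1: VC-HIT | VC [7, 5]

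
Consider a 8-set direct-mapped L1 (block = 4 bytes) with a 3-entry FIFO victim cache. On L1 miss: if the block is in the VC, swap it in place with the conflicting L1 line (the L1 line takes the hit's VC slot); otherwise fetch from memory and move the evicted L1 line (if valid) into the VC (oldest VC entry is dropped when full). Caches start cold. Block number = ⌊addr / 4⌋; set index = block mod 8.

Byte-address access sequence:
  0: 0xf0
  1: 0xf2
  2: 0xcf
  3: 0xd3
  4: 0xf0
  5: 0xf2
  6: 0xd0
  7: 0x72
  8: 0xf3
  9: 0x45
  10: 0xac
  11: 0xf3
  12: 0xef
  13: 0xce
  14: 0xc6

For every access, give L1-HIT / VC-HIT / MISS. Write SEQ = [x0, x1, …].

SEQ = [MISS, L1-HIT, MISS, MISS, VC-HIT, L1-HIT, VC-HIT, MISS, VC-HIT, MISS, MISS, L1-HIT, MISS, VC-HIT, MISS]

0: 0xf0 (blk 60, set 4) → MISS  vc=[]
1: 0xf2 (blk 60, set 4) → L1-HIT  vc=[]
2: 0xcf (blk 51, set 3) → MISS  vc=[]
3: 0xd3 (blk 52, set 4) → MISS  vc=[60]
4: 0xf0 (blk 60, set 4) → VC-HIT  vc=[52]
5: 0xf2 (blk 60, set 4) → L1-HIT  vc=[52]
6: 0xd0 (blk 52, set 4) → VC-HIT  vc=[60]
7: 0x72 (blk 28, set 4) → MISS  vc=[60, 52]
8: 0xf3 (blk 60, set 4) → VC-HIT  vc=[28, 52]
9: 0x45 (blk 17, set 1) → MISS  vc=[28, 52]
10: 0xac (blk 43, set 3) → MISS  vc=[28, 52, 51]
11: 0xf3 (blk 60, set 4) → L1-HIT  vc=[28, 52, 51]
12: 0xef (blk 59, set 3) → MISS  vc=[52, 51, 43]
13: 0xce (blk 51, set 3) → VC-HIT  vc=[52, 59, 43]
14: 0xc6 (blk 49, set 1) → MISS  vc=[59, 43, 17]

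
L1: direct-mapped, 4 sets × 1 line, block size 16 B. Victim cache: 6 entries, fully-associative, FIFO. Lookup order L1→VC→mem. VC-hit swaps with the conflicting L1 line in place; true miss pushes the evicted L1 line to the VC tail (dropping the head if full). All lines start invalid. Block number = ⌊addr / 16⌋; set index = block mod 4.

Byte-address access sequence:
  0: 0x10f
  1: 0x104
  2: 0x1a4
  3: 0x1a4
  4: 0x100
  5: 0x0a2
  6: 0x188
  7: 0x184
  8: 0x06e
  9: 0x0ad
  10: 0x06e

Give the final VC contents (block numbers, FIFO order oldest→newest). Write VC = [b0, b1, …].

0: 0x10f (blk 16, set 0) → MISS  vc=[]
1: 0x104 (blk 16, set 0) → L1-HIT  vc=[]
2: 0x1a4 (blk 26, set 2) → MISS  vc=[]
3: 0x1a4 (blk 26, set 2) → L1-HIT  vc=[]
4: 0x100 (blk 16, set 0) → L1-HIT  vc=[]
5: 0xa2 (blk 10, set 2) → MISS  vc=[26]
6: 0x188 (blk 24, set 0) → MISS  vc=[26, 16]
7: 0x184 (blk 24, set 0) → L1-HIT  vc=[26, 16]
8: 0x6e (blk 6, set 2) → MISS  vc=[26, 16, 10]
9: 0xad (blk 10, set 2) → VC-HIT  vc=[26, 16, 6]
10: 0x6e (blk 6, set 2) → VC-HIT  vc=[26, 16, 10]

VC = [26, 16, 10]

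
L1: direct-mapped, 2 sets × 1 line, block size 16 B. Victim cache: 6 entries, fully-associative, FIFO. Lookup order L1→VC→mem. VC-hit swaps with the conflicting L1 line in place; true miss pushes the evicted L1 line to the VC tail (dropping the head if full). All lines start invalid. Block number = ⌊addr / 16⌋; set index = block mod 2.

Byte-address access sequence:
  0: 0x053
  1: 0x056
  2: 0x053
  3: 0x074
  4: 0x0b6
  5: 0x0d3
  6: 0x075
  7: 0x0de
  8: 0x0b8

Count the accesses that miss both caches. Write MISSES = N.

MISSES = 4

  [0] addr=0x53 blk=5 s=1: MISS | VC []
  [1] addr=0x56 blk=5 s=1: L1-HIT | VC []
  [2] addr=0x53 blk=5 s=1: L1-HIT | VC []
  [3] addr=0x74 blk=7 s=1: MISS | VC [5]
  [4] addr=0xb6 blk=11 s=1: MISS | VC [5, 7]
  [5] addr=0xd3 blk=13 s=1: MISS | VC [5, 7, 11]
  [6] addr=0x75 blk=7 s=1: VC-HIT | VC [5, 13, 11]
  [7] addr=0xde blk=13 s=1: VC-HIT | VC [5, 7, 11]
  [8] addr=0xb8 blk=11 s=1: VC-HIT | VC [5, 7, 13]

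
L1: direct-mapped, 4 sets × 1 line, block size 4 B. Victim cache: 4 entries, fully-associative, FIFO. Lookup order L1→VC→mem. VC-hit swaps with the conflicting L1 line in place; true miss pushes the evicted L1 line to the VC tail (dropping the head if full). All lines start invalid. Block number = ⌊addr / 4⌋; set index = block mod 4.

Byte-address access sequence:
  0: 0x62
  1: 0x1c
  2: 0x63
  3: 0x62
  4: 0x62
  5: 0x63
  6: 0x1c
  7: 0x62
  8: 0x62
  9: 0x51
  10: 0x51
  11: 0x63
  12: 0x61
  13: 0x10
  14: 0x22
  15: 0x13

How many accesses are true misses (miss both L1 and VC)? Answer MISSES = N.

MISSES = 5

  [0] addr=0x62 blk=24 s=0: MISS | VC []
  [1] addr=0x1c blk=7 s=3: MISS | VC []
  [2] addr=0x63 blk=24 s=0: L1-HIT | VC []
  [3] addr=0x62 blk=24 s=0: L1-HIT | VC []
  [4] addr=0x62 blk=24 s=0: L1-HIT | VC []
  [5] addr=0x63 blk=24 s=0: L1-HIT | VC []
  [6] addr=0x1c blk=7 s=3: L1-HIT | VC []
  [7] addr=0x62 blk=24 s=0: L1-HIT | VC []
  [8] addr=0x62 blk=24 s=0: L1-HIT | VC []
  [9] addr=0x51 blk=20 s=0: MISS | VC [24]
  [10] addr=0x51 blk=20 s=0: L1-HIT | VC [24]
  [11] addr=0x63 blk=24 s=0: VC-HIT | VC [20]
  [12] addr=0x61 blk=24 s=0: L1-HIT | VC [20]
  [13] addr=0x10 blk=4 s=0: MISS | VC [20, 24]
  [14] addr=0x22 blk=8 s=0: MISS | VC [20, 24, 4]
  [15] addr=0x13 blk=4 s=0: VC-HIT | VC [20, 24, 8]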